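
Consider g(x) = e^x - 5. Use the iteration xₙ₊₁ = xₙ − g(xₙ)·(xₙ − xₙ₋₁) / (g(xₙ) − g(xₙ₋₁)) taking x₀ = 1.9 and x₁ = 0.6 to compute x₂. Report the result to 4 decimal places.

1.4494

g(1.9) = 1.685894, g(0.6) = -3.177881
x₂ = 0.600000 − (-3.177881)·(0.600000 − 1.900000) / (-3.177881 − 1.685894) = 0.600000 − (4.131246)/(-4.863776) = 1.449391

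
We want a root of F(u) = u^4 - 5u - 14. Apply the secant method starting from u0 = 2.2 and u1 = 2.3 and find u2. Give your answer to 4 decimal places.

2.2388

F(2.2) = -1.574400, F(2.3) = 2.484100
u2 = 2.300000 − 2.484100·(2.300000 − 2.200000) / (2.484100 − (-1.574400)) = 2.300000 − (0.248410)/(4.058500) = 2.238793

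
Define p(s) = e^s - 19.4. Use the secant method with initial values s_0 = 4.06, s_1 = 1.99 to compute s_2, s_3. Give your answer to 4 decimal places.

p(4.06) = 38.574311, p(1.99) = -12.084466
s_2 = 1.990000 − (-12.084466)·(1.990000 − 4.060000) / (-12.084466 − 38.574311) = 1.990000 − (25.014845)/(-50.658777) = 2.483791
p(2.483791) = -7.413381
s_3 = 2.483791 − (-7.413381)·(2.483791 − 1.990000) / (-7.413381 − (-12.084466)) = 2.483791 − (-3.660660)/(4.671085) = 3.267476

2.4838, 3.2675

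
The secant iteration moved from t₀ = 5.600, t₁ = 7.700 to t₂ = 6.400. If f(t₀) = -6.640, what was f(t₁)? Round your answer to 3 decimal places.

10.790

The secant line through (5.600, -6.640) and (7.700, f(t₁)) crosses zero at t₂ = 6.400.
So (5.600, -6.640), (7.700, f(t₁)), (6.400, 0) are collinear:
f(t₁) = -6.640 · (7.700 − 6.400) / (5.600 − 6.400) = -6.640 · (1.30000)/(-0.80000) = 10.79000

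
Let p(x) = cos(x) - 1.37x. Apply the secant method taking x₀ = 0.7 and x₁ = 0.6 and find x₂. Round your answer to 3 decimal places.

p(0.7) = -0.19416, p(0.6) = 0.00334
x₂ = 0.60000 − 0.00334·(0.60000 − 0.70000) / (0.00334 − (-0.19416)) = 0.60000 − (-0.00033)/(0.19749) = 0.60169

0.602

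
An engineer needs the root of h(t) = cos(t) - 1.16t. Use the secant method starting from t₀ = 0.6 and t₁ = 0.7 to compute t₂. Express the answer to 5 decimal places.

h(0.6) = 0.1293356, h(0.7) = -0.0471578
t₂ = 0.7000000 − (-0.0471578)·(0.7000000 − 0.6000000) / (-0.0471578 − 0.1293356) = 0.7000000 − (-0.0047158)/(-0.1764934) = 0.6732807

0.67328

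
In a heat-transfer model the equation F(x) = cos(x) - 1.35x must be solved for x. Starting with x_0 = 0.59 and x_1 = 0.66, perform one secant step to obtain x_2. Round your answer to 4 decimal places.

F(0.59) = 0.034441, F(0.66) = -0.101008
x_2 = 0.660000 − (-0.101008)·(0.660000 − 0.590000) / (-0.101008 − 0.034441) = 0.660000 − (-0.007071)/(-0.135448) = 0.607799

0.6078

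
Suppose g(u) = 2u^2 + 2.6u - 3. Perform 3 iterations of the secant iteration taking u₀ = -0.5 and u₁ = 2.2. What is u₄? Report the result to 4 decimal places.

g(-0.5) = -3.800000, g(2.2) = 12.400000
u₂ = 2.200000 − 12.400000·(2.200000 − (-0.500000)) / (12.400000 − (-3.800000)) = 2.200000 − (33.480000)/(16.200000) = 0.133333
g(0.133333) = -2.617778
u₃ = 0.133333 − (-2.617778)·(0.133333 − 2.200000) / (-2.617778 − 12.400000) = 0.133333 − (5.410074)/(-15.017778) = 0.493578
g(0.493578) = -1.229459
u₄ = 0.493578 − (-1.229459)·(0.493578 − 0.133333) / (-1.229459 − (-2.617778)) = 0.493578 − (-0.442906)/(1.388319) = 0.812601

0.8126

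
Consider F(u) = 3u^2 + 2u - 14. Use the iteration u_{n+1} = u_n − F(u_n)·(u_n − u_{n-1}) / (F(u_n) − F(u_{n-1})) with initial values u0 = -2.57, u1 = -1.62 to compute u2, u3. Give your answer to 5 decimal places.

-2.50617, -2.52252

F(-2.57) = 0.6747000, F(-1.62) = -9.3668000
u2 = -1.6200000 − (-9.3668000)·(-1.6200000 − (-2.5700000)) / (-9.3668000 − 0.6747000) = -1.6200000 − (-8.8984600)/(-10.0415000) = -2.5061684
F(-2.5061684) = -0.1696966
u3 = -2.5061684 − (-0.1696966)·(-2.5061684 − (-1.6200000)) / (-0.1696966 − (-9.3668000)) = -2.5061684 − (0.1503798)/(9.1971034) = -2.5225192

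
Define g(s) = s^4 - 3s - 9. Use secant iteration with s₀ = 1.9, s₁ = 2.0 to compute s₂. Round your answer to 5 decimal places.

g(1.9) = -1.6679000, g(2.0) = 1.0000000
s₂ = 2.0000000 − 1.0000000·(2.0000000 − 1.9000000) / (1.0000000 − (-1.6679000)) = 2.0000000 − (0.1000000)/(2.6679000) = 1.9625173

1.96252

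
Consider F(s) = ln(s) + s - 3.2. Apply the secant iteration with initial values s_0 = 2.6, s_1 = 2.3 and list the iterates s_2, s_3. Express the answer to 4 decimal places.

F(2.6) = 0.355511, F(2.3) = -0.067091
s_2 = 2.300000 − (-0.067091)·(2.300000 − 2.600000) / (-0.067091 − 0.355511) = 2.300000 − (0.020127)/(-0.422602) = 2.347627
F(2.347627) = 0.001032
s_3 = 2.347627 − 0.001032·(2.347627 − 2.300000) / (0.001032 − (-0.067091)) = 2.347627 − (0.000049)/(0.068123) = 2.346905

2.3476, 2.3469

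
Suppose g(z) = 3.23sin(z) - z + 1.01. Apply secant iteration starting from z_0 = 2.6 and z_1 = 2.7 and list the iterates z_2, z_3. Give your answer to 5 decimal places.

2.61952, 2.61983

g(2.6) = 0.0750694, g(2.7) = -0.3095630
z_2 = 2.7000000 − (-0.3095630)·(2.7000000 − 2.6000000) / (-0.3095630 − 0.0750694) = 2.7000000 − (-0.0309563)/(-0.3846324) = 2.6195172
g(2.6195172) = 0.0012198
z_3 = 2.6195172 − 0.0012198·(2.6195172 − 2.7000000) / (0.0012198 − (-0.3095630)) = 2.6195172 − (-0.0000982)/(0.3107828) = 2.6198331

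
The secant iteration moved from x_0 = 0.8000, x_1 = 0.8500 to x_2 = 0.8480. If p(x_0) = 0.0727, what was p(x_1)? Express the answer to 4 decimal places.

The secant line through (0.8000, 0.0727) and (0.8500, p(x_1)) crosses zero at x_2 = 0.8480.
So (0.8000, 0.0727), (0.8500, p(x_1)), (0.8480, 0) are collinear:
p(x_1) = 0.0727 · (0.8500 − 0.8480) / (0.8000 − 0.8480) = 0.0727 · (0.002000)/(-0.048000) = -0.003029

-0.0030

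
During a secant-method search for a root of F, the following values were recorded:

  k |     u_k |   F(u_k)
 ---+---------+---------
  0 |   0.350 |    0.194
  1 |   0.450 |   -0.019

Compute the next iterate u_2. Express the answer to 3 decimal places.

u_2 = 0.450 − (-0.019)·(0.450 − 0.350) / (-0.019 − 0.194)
   = 0.450 − (-0.00190)/(-0.21300) = 0.44108

0.441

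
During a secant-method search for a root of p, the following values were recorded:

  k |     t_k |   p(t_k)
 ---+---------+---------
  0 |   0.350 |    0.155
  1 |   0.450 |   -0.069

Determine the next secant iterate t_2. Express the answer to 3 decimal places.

t_2 = 0.450 − (-0.069)·(0.450 − 0.350) / (-0.069 − 0.155)
   = 0.450 − (-0.00690)/(-0.22400) = 0.41920

0.419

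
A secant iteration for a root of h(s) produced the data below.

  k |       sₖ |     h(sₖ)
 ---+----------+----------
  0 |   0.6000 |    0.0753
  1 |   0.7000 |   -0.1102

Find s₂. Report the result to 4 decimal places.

s₂ = 0.7000 − (-0.1102)·(0.7000 − 0.6000) / (-0.1102 − 0.0753)
   = 0.7000 − (-0.011020)/(-0.185500) = 0.640593

0.6406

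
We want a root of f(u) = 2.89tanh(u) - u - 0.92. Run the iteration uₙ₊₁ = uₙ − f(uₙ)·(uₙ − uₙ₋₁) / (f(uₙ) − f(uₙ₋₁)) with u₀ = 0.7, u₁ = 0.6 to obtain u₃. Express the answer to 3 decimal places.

f(0.7) = 0.12662, f(0.6) = 0.03207
u₂ = 0.60000 − 0.03207·(0.60000 − 0.70000) / (0.03207 − 0.12662) = 0.60000 − (-0.00321)/(-0.09455) = 0.56608
f(0.56608) = -0.00503
u₃ = 0.56608 − (-0.00503)·(0.56608 − 0.60000) / (-0.00503 − 0.03207) = 0.56608 − (0.00017)/(-0.03710) = 0.57068

0.571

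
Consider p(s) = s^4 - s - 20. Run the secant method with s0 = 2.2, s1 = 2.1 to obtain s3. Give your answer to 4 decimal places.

2.1700

p(2.2) = 1.225600, p(2.1) = -2.651900
s2 = 2.100000 − (-2.651900)·(2.100000 − 2.200000) / (-2.651900 − 1.225600) = 2.100000 − (0.265190)/(-3.877500) = 2.168392
p(2.168392) = -0.060304
s3 = 2.168392 − (-0.060304)·(2.168392 − 2.100000) / (-0.060304 − (-2.651900)) = 2.168392 − (-0.004124)/(2.591596) = 2.169983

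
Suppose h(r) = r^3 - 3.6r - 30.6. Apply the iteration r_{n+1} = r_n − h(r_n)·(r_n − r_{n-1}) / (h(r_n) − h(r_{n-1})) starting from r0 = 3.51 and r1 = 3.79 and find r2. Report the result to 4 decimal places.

3.5098

h(3.51) = 0.007551, h(3.79) = 10.195939
r2 = 3.790000 − 10.195939·(3.790000 − 3.510000) / (10.195939 − 0.007551) = 3.790000 − (2.854863)/(10.188388) = 3.509792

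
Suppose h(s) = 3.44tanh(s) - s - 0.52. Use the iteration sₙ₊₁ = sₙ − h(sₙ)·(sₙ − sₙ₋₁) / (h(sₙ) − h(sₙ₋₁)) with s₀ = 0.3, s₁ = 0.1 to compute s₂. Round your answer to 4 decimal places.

h(0.3) = 0.182115, h(0.1) = -0.277142
s₂ = 0.100000 − (-0.277142)·(0.100000 − 0.300000) / (-0.277142 − 0.182115) = 0.100000 − (0.055428)/(-0.459257) = 0.220691

0.2207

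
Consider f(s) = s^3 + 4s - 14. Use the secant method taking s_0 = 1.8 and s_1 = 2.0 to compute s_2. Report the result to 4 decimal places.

1.8652

f(1.8) = -0.968000, f(2.0) = 2.000000
s_2 = 2.000000 − 2.000000·(2.000000 − 1.800000) / (2.000000 − (-0.968000)) = 2.000000 − (0.400000)/(2.968000) = 1.865229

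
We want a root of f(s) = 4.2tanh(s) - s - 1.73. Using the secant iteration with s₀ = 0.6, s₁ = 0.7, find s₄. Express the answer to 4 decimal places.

0.6386

f(0.6) = -0.074392, f(0.7) = 0.108345
s₂ = 0.700000 − 0.108345·(0.700000 − 0.600000) / (0.108345 − (-0.074392)) = 0.700000 − (0.010834)/(0.182736) = 0.640710
f(0.640710) = 0.003898
s₃ = 0.640710 − 0.003898·(0.640710 − 0.700000) / (0.003898 − 0.108345) = 0.640710 − (-0.000231)/(-0.104447) = 0.638497
f(0.638497) = -0.000220
s₄ = 0.638497 − (-0.000220)·(0.638497 − 0.640710) / (-0.000220 − 0.003898) = 0.638497 − (0.000000)/(-0.004117) = 0.638616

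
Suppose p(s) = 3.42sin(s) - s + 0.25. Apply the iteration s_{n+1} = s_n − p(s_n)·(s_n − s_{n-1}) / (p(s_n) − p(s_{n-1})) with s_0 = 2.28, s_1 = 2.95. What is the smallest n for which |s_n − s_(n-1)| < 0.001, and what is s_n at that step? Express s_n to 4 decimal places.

p(2.28) = 0.565372, p(2.95) = -2.048755
s_2 = 2.950000 − (-2.048755)·(0.670000)/(-2.614127) = 2.424905;  |Δ| = 0.525095
p(2.424905) = 0.071663
s_3 = 2.424905 − 0.071663·(-0.525095)/(2.120417) = 2.442651;  |Δ| = 0.017746
p(2.442651) = 0.007804
s_4 = 2.442651 − 0.007804·(0.017746)/(-0.063859) = 2.444820;  |Δ| = 0.002169
p(2.444820) = -0.000048
s_5 = 2.444820 − (-0.000048)·(0.002169)/(-0.007851) = 2.444806;  |Δ| = 0.000013
|s_5 − s_4| = 0.000013 < 0.001

n = 5, s_n = 2.4448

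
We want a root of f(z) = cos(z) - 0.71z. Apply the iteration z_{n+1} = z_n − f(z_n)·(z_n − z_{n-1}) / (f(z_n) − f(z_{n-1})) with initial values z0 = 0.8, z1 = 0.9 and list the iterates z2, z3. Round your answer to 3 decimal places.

f(0.8) = 0.12871, f(0.9) = -0.01739
z2 = 0.90000 − (-0.01739)·(0.90000 − 0.80000) / (-0.01739 − 0.12871) = 0.90000 − (-0.00174)/(-0.14610) = 0.88810
f(0.88810) = 0.00034
z3 = 0.88810 − 0.00034·(0.88810 − 0.90000) / (0.00034 − (-0.01739)) = 0.88810 − (0.00000)/(0.01773) = 0.88833

0.888, 0.888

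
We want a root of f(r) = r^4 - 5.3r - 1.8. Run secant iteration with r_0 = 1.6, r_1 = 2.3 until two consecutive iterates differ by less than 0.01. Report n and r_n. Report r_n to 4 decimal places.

n = 5, r_n = 1.8444

f(1.6) = -3.726400, f(2.3) = 13.994100
r_2 = 2.300000 − 13.994100·(0.700000)/(17.720500) = 1.747201;  |Δ| = 0.552799
f(1.747201) = -1.741115
r_3 = 1.747201 − (-1.741115)·(-0.552799)/(-15.735215) = 1.808369;  |Δ| = 0.061168
f(1.808369) = -0.690160
r_4 = 1.808369 − (-0.690160)·(0.061168)/(1.050955) = 1.848538;  |Δ| = 0.040169
f(1.848538) = 0.079262
r_5 = 1.848538 − 0.079262·(0.040169)/(0.769422) = 1.844400;  |Δ| = 0.004138
|r_5 − r_4| = 0.004138 < 0.01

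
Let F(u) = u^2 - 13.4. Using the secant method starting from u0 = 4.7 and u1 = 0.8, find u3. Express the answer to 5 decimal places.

F(4.7) = 8.6900000, F(0.8) = -12.7600000
u2 = 0.8000000 − (-12.7600000)·(0.8000000 − 4.7000000) / (-12.7600000 − 8.6900000) = 0.8000000 − (49.7640000)/(-21.4500000) = 3.1200000
F(3.1200000) = -3.6656000
u3 = 3.1200000 − (-3.6656000)·(3.1200000 − 0.8000000) / (-3.6656000 − (-12.7600000)) = 3.1200000 − (-8.5041920)/(9.0944000) = 4.0551020

4.05510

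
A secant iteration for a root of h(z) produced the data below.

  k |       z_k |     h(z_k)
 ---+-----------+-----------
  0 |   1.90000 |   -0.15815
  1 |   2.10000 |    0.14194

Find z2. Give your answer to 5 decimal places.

z2 = 2.10000 − 0.14194·(2.10000 − 1.90000) / (0.14194 − (-0.15815))
   = 2.10000 − (0.0283880)/(0.3000900) = 2.0054017

2.00540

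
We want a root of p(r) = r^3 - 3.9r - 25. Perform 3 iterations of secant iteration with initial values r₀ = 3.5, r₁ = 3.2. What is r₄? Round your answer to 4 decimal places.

3.3657

p(3.5) = 4.225000, p(3.2) = -4.712000
r₂ = 3.200000 − (-4.712000)·(3.200000 − 3.500000) / (-4.712000 − 4.225000) = 3.200000 − (1.413600)/(-8.937000) = 3.358174
p(3.358174) = -0.225637
r₃ = 3.358174 − (-0.225637)·(3.358174 − 3.200000) / (-0.225637 − (-4.712000)) = 3.358174 − (-0.035690)/(4.486363) = 3.366129
p(3.366129) = 0.013116
r₄ = 3.366129 − 0.013116·(3.366129 − 3.358174) / (0.013116 − (-0.225637)) = 3.366129 − (0.000104)/(0.238753) = 3.365692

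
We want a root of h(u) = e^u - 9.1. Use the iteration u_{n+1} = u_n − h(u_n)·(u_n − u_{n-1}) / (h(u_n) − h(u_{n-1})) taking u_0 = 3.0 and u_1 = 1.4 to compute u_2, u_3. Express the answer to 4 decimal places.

h(3.0) = 10.985537, h(1.4) = -5.044800
u_2 = 1.400000 − (-5.044800)·(1.400000 − 3.000000) / (-5.044800 − 10.985537) = 1.400000 − (8.071680)/(-16.030337) = 1.903525
h(1.903525) = -2.390494
u_3 = 1.903525 − (-2.390494)·(1.903525 − 1.400000) / (-2.390494 − (-5.044800)) = 1.903525 − (-1.203674)/(2.654306) = 2.357005

1.9035, 2.3570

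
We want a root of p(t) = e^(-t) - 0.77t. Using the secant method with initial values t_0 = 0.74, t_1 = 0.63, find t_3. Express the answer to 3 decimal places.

p(0.74) = -0.09269, p(0.63) = 0.04749
t_2 = 0.63000 − 0.04749·(0.63000 − 0.74000) / (0.04749 − (-0.09269)) = 0.63000 − (-0.00522)/(0.14018) = 0.66727
p(0.66727) = -0.00069
t_3 = 0.66727 − (-0.00069)·(0.66727 − 0.63000) / (-0.00069 − 0.04749) = 0.66727 − (-0.00003)/(-0.04818) = 0.66674

0.667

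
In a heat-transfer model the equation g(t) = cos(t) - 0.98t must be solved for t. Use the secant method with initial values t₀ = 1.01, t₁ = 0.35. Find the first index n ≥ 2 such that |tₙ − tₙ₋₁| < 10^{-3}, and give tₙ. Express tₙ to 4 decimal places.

n = 5, tₙ = 0.7480

g(1.01) = -0.457939, g(0.35) = 0.596373
t₂ = 0.350000 − 0.596373·(-0.660000)/(1.054312) = 0.723330;  |Δ| = 0.373330
g(0.723330) = 0.040743
t₃ = 0.723330 − 0.040743·(0.373330)/(-0.555630) = 0.750705;  |Δ| = 0.027375
g(0.750705) = -0.004483
t₄ = 0.750705 − (-0.004483)·(0.027375)/(-0.045226) = 0.747992;  |Δ| = 0.002713
g(0.747992) = 0.000025
t₅ = 0.747992 − 0.000025·(-0.002713)/(0.004507) = 0.748006;  |Δ| = 0.000015
|t₅ − t₄| = 0.000015 < 10^{-3}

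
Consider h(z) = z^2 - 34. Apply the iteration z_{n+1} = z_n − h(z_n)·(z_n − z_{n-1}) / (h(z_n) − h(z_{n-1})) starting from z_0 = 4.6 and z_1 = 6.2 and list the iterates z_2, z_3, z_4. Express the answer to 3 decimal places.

5.789, 5.830, 5.831

h(4.6) = -12.84000, h(6.2) = 4.44000
z_2 = 6.20000 − 4.44000·(6.20000 − 4.60000) / (4.44000 − (-12.84000)) = 6.20000 − (7.10400)/(17.28000) = 5.78889
h(5.78889) = -0.48877
z_3 = 5.78889 − (-0.48877)·(5.78889 − 6.20000) / (-0.48877 − 4.44000) = 5.78889 − (0.20094)/(-4.92877) = 5.82966
h(5.82966) = -0.01510
z_4 = 5.82966 − (-0.01510)·(5.82966 − 5.78889) / (-0.01510 − (-0.48877)) = 5.82966 − (-0.00062)/(0.47367) = 5.83096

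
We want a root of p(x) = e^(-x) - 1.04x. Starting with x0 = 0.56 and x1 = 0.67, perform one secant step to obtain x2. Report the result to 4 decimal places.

0.5529

p(0.56) = -0.011191, p(0.67) = -0.185091
x2 = 0.670000 − (-0.185091)·(0.670000 − 0.560000) / (-0.185091 − (-0.011191)) = 0.670000 − (-0.020360)/(-0.173900) = 0.552921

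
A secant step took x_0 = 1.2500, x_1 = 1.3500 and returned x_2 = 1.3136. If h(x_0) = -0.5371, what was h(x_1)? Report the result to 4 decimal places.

The secant line through (1.2500, -0.5371) and (1.3500, h(x_1)) crosses zero at x_2 = 1.3136.
So (1.2500, -0.5371), (1.3500, h(x_1)), (1.3136, 0) are collinear:
h(x_1) = -0.5371 · (1.3500 − 1.3136) / (1.2500 − 1.3136) = -0.5371 · (0.036400)/(-0.063600) = 0.307397

0.3074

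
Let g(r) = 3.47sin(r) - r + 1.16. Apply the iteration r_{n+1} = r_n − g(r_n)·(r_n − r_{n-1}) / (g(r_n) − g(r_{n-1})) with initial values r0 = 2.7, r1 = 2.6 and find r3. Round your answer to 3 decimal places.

g(2.7) = -0.05699, g(2.6) = 0.34879
r2 = 2.60000 − 0.34879·(2.60000 − 2.70000) / (0.34879 − (-0.05699)) = 2.60000 − (-0.03488)/(0.40578) = 2.68596
g(2.68596) = 0.00097
r3 = 2.68596 − 0.00097·(2.68596 − 2.60000) / (0.00097 − 0.34879) = 2.68596 − (0.00008)/(-0.34782) = 2.68619

2.686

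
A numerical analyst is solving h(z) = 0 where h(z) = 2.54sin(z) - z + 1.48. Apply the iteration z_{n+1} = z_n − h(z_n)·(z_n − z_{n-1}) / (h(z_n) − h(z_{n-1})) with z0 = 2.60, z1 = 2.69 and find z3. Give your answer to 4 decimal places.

2.6589

h(2.60) = 0.189373, h(2.69) = -0.101546
z2 = 2.690000 − (-0.101546)·(2.690000 − 2.600000) / (-0.101546 − 0.189373) = 2.690000 − (-0.009139)/(-0.290920) = 2.658585
h(2.658585) = 0.001104
z3 = 2.658585 − 0.001104·(2.658585 − 2.690000) / (0.001104 − (-0.101546)) = 2.658585 − (-0.000035)/(0.102650) = 2.658923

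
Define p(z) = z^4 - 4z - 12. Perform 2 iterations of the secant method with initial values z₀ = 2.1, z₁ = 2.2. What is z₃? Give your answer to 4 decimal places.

2.1281

p(2.1) = -0.951900, p(2.2) = 2.625600
z₂ = 2.200000 − 2.625600·(2.200000 − 2.100000) / (2.625600 − (-0.951900)) = 2.200000 − (0.262560)/(3.577500) = 2.126608
p(2.126608) = -0.053774
z₃ = 2.126608 − (-0.053774)·(2.126608 − 2.200000) / (-0.053774 − 2.625600) = 2.126608 − (0.003947)/(-2.679374) = 2.128081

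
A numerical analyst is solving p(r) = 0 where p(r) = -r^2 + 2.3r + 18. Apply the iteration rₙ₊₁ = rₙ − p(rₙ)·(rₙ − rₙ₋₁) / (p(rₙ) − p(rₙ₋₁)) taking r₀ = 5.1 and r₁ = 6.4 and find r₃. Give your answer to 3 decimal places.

p(5.1) = 3.72000, p(6.4) = -8.24000
r₂ = 6.40000 − (-8.24000)·(6.40000 − 5.10000) / (-8.24000 − 3.72000) = 6.40000 − (-10.71200)/(-11.96000) = 5.50435
p(5.50435) = 0.36216
r₃ = 5.50435 − 0.36216·(5.50435 − 6.40000) / (0.36216 − (-8.24000)) = 5.50435 − (-0.32436)/(8.60216) = 5.54206

5.542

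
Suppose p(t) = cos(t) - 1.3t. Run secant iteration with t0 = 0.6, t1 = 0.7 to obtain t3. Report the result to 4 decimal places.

p(0.6) = 0.045336, p(0.7) = -0.145158
t2 = 0.700000 − (-0.145158)·(0.700000 − 0.600000) / (-0.145158 − 0.045336) = 0.700000 − (-0.014516)/(-0.190493) = 0.623799
p(0.623799) = 0.000726
t3 = 0.623799 − 0.000726·(0.623799 − 0.700000) / (0.000726 − (-0.145158)) = 0.623799 − (-0.000055)/(0.145884) = 0.624178

0.6242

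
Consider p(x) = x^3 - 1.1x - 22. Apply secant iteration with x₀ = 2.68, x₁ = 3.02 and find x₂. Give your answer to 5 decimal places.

2.92464

p(2.68) = -5.6991680, p(3.02) = 2.2216080
x₂ = 3.0200000 − 2.2216080·(3.0200000 − 2.6800000) / (2.2216080 − (-5.6991680)) = 3.0200000 − (0.7553467)/(7.9207760) = 2.9246373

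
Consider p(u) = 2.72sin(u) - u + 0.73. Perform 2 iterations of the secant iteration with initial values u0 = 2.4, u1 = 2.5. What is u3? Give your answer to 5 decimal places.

p(2.4) = 0.1672599, p(2.5) = -0.1421558
u2 = 2.5000000 − (-0.1421558)·(2.5000000 − 2.4000000) / (-0.1421558 − 0.1672599) = 2.5000000 − (-0.0142156)/(-0.3094156) = 2.4540567
p(2.4540567) = 0.0021502
u3 = 2.4540567 − 0.0021502·(2.4540567 − 2.5000000) / (0.0021502 − (-0.1421558)) = 2.4540567 − (-0.0000988)/(0.1443059) = 2.4547412

2.45474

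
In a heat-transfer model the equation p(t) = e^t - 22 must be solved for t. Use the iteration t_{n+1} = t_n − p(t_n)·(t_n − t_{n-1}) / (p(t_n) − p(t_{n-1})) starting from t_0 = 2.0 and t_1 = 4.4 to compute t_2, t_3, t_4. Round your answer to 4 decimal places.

2.4735, 2.7541, 3.2136

p(2.0) = -14.610944, p(4.4) = 59.450869
t_2 = 4.400000 − 59.450869·(4.400000 − 2.000000) / (59.450869 − (-14.610944)) = 4.400000 − (142.682085)/(74.061813) = 2.473473
p(2.473473) = -10.136423
t_3 = 2.473473 − (-10.136423)·(2.473473 − 4.400000) / (-10.136423 − 59.450869) = 2.473473 − (19.528093)/(-69.587292) = 2.754100
p(2.754100) = -6.293098
t_4 = 2.754100 − (-6.293098)·(2.754100 − 2.473473) / (-6.293098 − (-10.136423)) = 2.754100 − (-1.766015)/(3.843325) = 3.213602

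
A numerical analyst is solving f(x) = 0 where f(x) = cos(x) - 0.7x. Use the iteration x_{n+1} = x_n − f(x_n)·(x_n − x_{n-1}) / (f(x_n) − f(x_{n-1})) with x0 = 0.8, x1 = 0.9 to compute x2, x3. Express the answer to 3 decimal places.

0.894, 0.894

f(0.8) = 0.13671, f(0.9) = -0.00839
x2 = 0.90000 − (-0.00839)·(0.90000 − 0.80000) / (-0.00839 − 0.13671) = 0.90000 − (-0.00084)/(-0.14510) = 0.89422
f(0.89422) = 0.00018
x3 = 0.89422 − 0.00018·(0.89422 − 0.90000) / (0.00018 − (-0.00839)) = 0.89422 − (0.00000)/(0.00857) = 0.89434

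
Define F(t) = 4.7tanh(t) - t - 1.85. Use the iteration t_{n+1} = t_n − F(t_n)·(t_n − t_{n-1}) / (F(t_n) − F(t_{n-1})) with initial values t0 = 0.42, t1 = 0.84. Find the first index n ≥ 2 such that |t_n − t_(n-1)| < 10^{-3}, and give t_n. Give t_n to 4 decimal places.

n = 5, t_n = 0.5691

F(0.42) = -0.404427, F(0.84) = 0.533303
t2 = 0.840000 − 0.533303·(0.420000)/(0.937730) = 0.601139;  |Δ| = 0.238861
F(0.601139) = 0.076801
t3 = 0.601139 − 0.076801·(-0.238861)/(-0.456502) = 0.560954;  |Δ| = 0.040185
F(0.560954) = -0.020136
t4 = 0.560954 − (-0.020136)·(-0.040185)/(-0.096937) = 0.569301;  |Δ| = 0.008347
F(0.569301) = 0.000474
t5 = 0.569301 − 0.000474·(0.008347)/(0.020610) = 0.569109;  |Δ| = 0.000192
|t5 − t4| = 0.000192 < 10^{-3}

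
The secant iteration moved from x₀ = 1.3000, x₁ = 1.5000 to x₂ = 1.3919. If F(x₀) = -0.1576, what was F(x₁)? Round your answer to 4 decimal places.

0.1854

The secant line through (1.3000, -0.1576) and (1.5000, F(x₁)) crosses zero at x₂ = 1.3919.
So (1.3000, -0.1576), (1.5000, F(x₁)), (1.3919, 0) are collinear:
F(x₁) = -0.1576 · (1.5000 − 1.3919) / (1.3000 − 1.3919) = -0.1576 · (0.108100)/(-0.091900) = 0.185382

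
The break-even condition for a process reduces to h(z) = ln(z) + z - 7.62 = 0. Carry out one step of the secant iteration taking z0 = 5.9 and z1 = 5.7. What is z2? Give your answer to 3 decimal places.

h(5.9) = 0.05495, h(5.7) = -0.17953
z2 = 5.70000 − (-0.17953)·(5.70000 − 5.90000) / (-0.17953 − 0.05495) = 5.70000 − (0.03591)/(-0.23449) = 5.85313

5.853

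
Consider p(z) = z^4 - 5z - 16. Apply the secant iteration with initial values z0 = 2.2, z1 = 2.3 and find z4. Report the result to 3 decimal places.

p(2.2) = -3.57440, p(2.3) = 0.48410
z2 = 2.30000 − 0.48410·(2.30000 − 2.20000) / (0.48410 − (-3.57440)) = 2.30000 − (0.04841)/(4.05850) = 2.28807
p(2.28807) = -0.03227
z3 = 2.28807 − (-0.03227)·(2.28807 − 2.30000) / (-0.03227 − 0.48410) = 2.28807 − (0.00038)/(-0.51637) = 2.28882
p(2.28882) = -0.00026
z4 = 2.28882 − (-0.00026)·(2.28882 − 2.28807) / (-0.00026 − (-0.03227)) = 2.28882 − (0.00000)/(0.03201) = 2.28882

2.289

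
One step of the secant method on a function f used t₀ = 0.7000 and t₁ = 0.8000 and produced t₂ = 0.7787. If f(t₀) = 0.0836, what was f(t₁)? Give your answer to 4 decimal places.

-0.0226

The secant line through (0.7000, 0.0836) and (0.8000, f(t₁)) crosses zero at t₂ = 0.7787.
So (0.7000, 0.0836), (0.8000, f(t₁)), (0.7787, 0) are collinear:
f(t₁) = 0.0836 · (0.8000 − 0.7787) / (0.7000 − 0.7787) = 0.0836 · (0.021300)/(-0.078700) = -0.022626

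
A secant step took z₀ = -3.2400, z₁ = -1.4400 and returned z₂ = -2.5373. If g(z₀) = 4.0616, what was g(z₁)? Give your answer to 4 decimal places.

-6.3424

The secant line through (-3.2400, 4.0616) and (-1.4400, g(z₁)) crosses zero at z₂ = -2.5373.
So (-3.2400, 4.0616), (-1.4400, g(z₁)), (-2.5373, 0) are collinear:
g(z₁) = 4.0616 · (-1.4400 − (-2.5373)) / (-3.2400 − (-2.5373)) = 4.0616 · (1.097300)/(-0.702700) = -6.342385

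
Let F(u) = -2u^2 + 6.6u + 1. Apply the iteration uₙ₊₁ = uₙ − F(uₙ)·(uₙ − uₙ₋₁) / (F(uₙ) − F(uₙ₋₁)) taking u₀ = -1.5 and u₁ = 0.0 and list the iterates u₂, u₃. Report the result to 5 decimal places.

-0.10417, -0.14688

F(-1.5) = -13.4000000, F(0.0) = 1.0000000
u₂ = 0.0000000 − 1.0000000·(0.0000000 − (-1.5000000)) / (1.0000000 − (-13.4000000)) = 0.0000000 − (1.5000000)/(14.4000000) = -0.1041667
F(-0.1041667) = 0.2907986
u₃ = -0.1041667 − 0.2907986·(-0.1041667 − 0.0000000) / (0.2907986 − 1.0000000) = -0.1041667 − (-0.0302915)/(-0.7092014) = -0.1468788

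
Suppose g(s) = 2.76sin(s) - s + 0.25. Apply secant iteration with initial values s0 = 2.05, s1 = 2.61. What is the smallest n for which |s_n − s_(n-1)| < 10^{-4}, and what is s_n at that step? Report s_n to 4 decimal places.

n = 5, s_n = 2.3029

g(2.05) = 0.649120, g(2.61) = -0.960937
s2 = 2.610000 − (-0.960937)·(0.560000)/(-1.610057) = 2.275773;  |Δ| = 0.334227
g(2.275773) = 0.076317
s3 = 2.275773 − 0.076317·(-0.334227)/(1.037254) = 2.300364;  |Δ| = 0.024591
g(2.300364) = 0.007113
s4 = 2.300364 − 0.007113·(0.024591)/(-0.069204) = 2.302892;  |Δ| = 0.002528
g(2.302892) = -0.000071
s5 = 2.302892 − (-0.000071)·(0.002528)/(-0.007184) = 2.302867;  |Δ| = 0.000025
|s5 − s4| = 0.000025 < 10^{-4}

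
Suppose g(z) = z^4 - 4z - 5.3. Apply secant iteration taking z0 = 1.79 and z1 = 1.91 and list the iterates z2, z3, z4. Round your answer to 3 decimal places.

1.893, 1.894, 1.894

g(1.79) = -2.19374, g(1.91) = 0.36863
z2 = 1.91000 − 0.36863·(1.91000 − 1.79000) / (0.36863 − (-2.19374)) = 1.91000 − (0.04424)/(2.56238) = 1.89274
g(1.89274) = -0.03699
z3 = 1.89274 − (-0.03699)·(1.89274 − 1.91000) / (-0.03699 − 0.36863) = 1.89274 − (0.00064)/(-0.40563) = 1.89431
g(1.89431) = -0.00053
z4 = 1.89431 − (-0.00053)·(1.89431 − 1.89274) / (-0.00053 − (-0.03699)) = 1.89431 − (0.00000)/(0.03646) = 1.89433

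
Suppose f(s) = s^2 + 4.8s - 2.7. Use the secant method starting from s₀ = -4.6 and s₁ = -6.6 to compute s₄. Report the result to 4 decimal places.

-5.3093

f(-4.6) = -3.620000, f(-6.6) = 9.180000
s₂ = -6.600000 − 9.180000·(-6.600000 − (-4.600000)) / (9.180000 − (-3.620000)) = -6.600000 − (-18.360000)/(12.800000) = -5.165625
f(-5.165625) = -0.811318
s₃ = -5.165625 − (-0.811318)·(-5.165625 − (-6.600000)) / (-0.811318 − 9.180000) = -5.165625 − (-1.163735)/(-9.991318) = -5.282100
f(-5.282100) = -0.153502
s₄ = -5.282100 − (-0.153502)·(-5.282100 − (-5.165625)) / (-0.153502 − (-0.811318)) = -5.282100 − (0.017879)/(0.657816) = -5.309279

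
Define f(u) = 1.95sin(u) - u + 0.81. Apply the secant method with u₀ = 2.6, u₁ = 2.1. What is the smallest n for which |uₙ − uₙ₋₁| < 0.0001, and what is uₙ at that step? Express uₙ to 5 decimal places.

n = 5, uₙ = 2.28432

f(2.6) = -0.7847723, f(2.1) = 0.3932583
u₂ = 2.1000000 − 0.3932583·(-0.5000000)/(1.1780306) = 2.2669134;  |Δ| = 0.1669134
f(2.2669134) = 0.0393954
u₃ = 2.2669134 − 0.0393954·(0.1669134)/(-0.3538629) = 2.2854958;  |Δ| = 0.0185824
f(2.2854958) = -0.0026799
u₄ = 2.2854958 − (-0.0026799)·(0.0185824)/(-0.0420752) = 2.2843123;  |Δ| = 0.0011836
f(2.2843123) = 0.0000153
u₅ = 2.2843123 − 0.0000153·(-0.0011836)/(0.0026951) = 2.2843190;  |Δ| = 0.0000067
|u₅ − u₄| = 0.0000067 < 0.0001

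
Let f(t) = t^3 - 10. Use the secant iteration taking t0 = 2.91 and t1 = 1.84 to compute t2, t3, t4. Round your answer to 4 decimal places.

f(2.91) = 14.642171, f(1.84) = -3.770496
t2 = 1.840000 − (-3.770496)·(1.840000 − 2.910000) / (-3.770496 − 14.642171) = 1.840000 − (4.034431)/(-18.412667) = 2.059112
f(2.059112) = -1.269488
t3 = 2.059112 − (-1.269488)·(2.059112 − 1.840000) / (-1.269488 − (-3.770496)) = 2.059112 − (-0.278160)/(2.501008) = 2.170331
f(2.170331) = 0.222986
t4 = 2.170331 − 0.222986·(2.170331 − 2.059112) / (0.222986 − (-1.269488)) = 2.170331 − (0.024800)/(1.492474) = 2.153714

2.0591, 2.1703, 2.1537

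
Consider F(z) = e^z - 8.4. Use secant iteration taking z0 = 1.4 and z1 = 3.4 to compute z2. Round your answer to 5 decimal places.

F(1.4) = -4.3448000, F(3.4) = 21.5641000
z2 = 3.4000000 − 21.5641000·(3.4000000 − 1.4000000) / (21.5641000 − (-4.3448000)) = 3.4000000 − (43.1282001)/(25.9089001) = 1.7353905

1.73539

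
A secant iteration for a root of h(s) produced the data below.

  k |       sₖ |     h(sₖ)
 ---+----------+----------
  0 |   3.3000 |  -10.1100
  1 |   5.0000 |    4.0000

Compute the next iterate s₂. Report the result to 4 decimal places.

4.5181

s₂ = 5.0000 − 4.0000·(5.0000 − 3.3000) / (4.0000 − (-10.1100))
   = 5.0000 − (6.800000)/(14.110000) = 4.518072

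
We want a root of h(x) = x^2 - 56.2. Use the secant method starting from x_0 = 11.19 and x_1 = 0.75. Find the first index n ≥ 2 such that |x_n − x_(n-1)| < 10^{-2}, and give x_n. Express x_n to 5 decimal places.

h(11.19) = 69.0161000, h(0.75) = -55.6375000
x_2 = 0.7500000 − (-55.6375000)·(-10.4400000)/(-124.6536000) = 5.4097571;  |Δ| = 4.6597571
h(5.4097571) = -26.9345279
x_3 = 5.4097571 − (-26.9345279)·(4.6597571)/(28.7029721) = 9.7824178;  |Δ| = 4.3726607
h(9.7824178) = 39.4956985
x_4 = 9.7824178 − 39.4956985·(4.3726607)/(66.4302264) = 7.1826782;  |Δ| = 2.5997396
h(7.1826782) = -4.6091332
x_5 = 7.1826782 − (-4.6091332)·(-2.5997396)/(-44.1048317) = 7.4543615;  |Δ| = 0.2716833
h(7.4543615) = -0.6324940
x_6 = 7.4543615 − (-0.6324940)·(0.2716833)/(3.9766392) = 7.4975734;  |Δ| = 0.0432119
h(7.4975734) = 0.0136072
x_7 = 7.4975734 − 0.0136072·(0.0432119)/(0.6461012) = 7.4966634;  |Δ| = 0.0009101
|x_7 − x_6| = 0.0009101 < 10^{-2}

n = 7, x_n = 7.49666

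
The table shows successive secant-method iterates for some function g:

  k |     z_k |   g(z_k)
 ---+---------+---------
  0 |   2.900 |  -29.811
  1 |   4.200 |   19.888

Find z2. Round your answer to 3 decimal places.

3.680

z2 = 4.200 − 19.888·(4.200 − 2.900) / (19.888 − (-29.811))
   = 4.200 − (25.85440)/(49.69900) = 3.67978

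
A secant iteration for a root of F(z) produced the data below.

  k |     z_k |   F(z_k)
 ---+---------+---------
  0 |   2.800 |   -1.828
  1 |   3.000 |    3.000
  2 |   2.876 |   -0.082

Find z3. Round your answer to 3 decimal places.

2.879

z3 = 2.876 − (-0.082)·(2.876 − 3.000) / (-0.082 − 3.000)
   = 2.876 − (0.01017)/(-3.08200) = 2.87930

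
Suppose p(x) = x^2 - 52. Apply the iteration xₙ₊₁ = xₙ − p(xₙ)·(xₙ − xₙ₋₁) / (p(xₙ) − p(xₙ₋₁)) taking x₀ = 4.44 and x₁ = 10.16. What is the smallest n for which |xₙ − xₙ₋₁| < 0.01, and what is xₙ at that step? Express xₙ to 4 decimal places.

n = 5, xₙ = 7.2111

p(4.44) = -32.286400, p(10.16) = 51.225600
x₂ = 10.160000 − 51.225600·(5.720000)/(83.512000) = 6.651397;  |Δ| = 3.508603
p(6.651397) = -7.758914
x₃ = 6.651397 − (-7.758914)·(-3.508603)/(-58.984514) = 7.112924;  |Δ| = 0.461527
p(7.112924) = -1.406308
x₄ = 7.112924 − (-1.406308)·(0.461527)/(6.352607) = 7.215095;  |Δ| = 0.102171
p(7.215095) = 0.057593
x₅ = 7.215095 − 0.057593·(0.102171)/(1.463901) = 7.211075;  |Δ| = 0.004020
|x₅ − x₄| = 0.004020 < 0.01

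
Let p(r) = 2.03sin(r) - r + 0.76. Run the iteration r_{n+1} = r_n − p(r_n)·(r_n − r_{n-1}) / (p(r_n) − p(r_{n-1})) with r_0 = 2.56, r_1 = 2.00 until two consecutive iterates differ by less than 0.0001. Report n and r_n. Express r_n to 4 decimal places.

p(2.56) = -0.684808, p(2.00) = 0.605874
r_2 = 2.000000 − 0.605874·(-0.560000)/(1.290682) = 2.262876;  |Δ| = 0.262876
p(2.262876) = 0.060063
r_3 = 2.262876 − 0.060063·(0.262876)/(-0.545811) = 2.291804;  |Δ| = 0.028928
p(2.291804) = -0.006987
r_4 = 2.291804 − (-0.006987)·(0.028928)/(-0.067050) = 2.288789;  |Δ| = 0.003015
p(2.288789) = 0.000060
r_5 = 2.288789 − 0.000060·(-0.003015)/(0.007047) = 2.288815;  |Δ| = 0.000026
|r_5 − r_4| = 0.000026 < 0.0001

n = 5, r_n = 2.2888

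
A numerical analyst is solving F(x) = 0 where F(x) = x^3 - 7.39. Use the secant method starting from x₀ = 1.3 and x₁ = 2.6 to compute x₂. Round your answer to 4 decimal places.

F(1.3) = -5.193000, F(2.6) = 10.186000
x₂ = 2.600000 − 10.186000·(2.600000 − 1.300000) / (10.186000 − (-5.193000)) = 2.600000 − (13.241800)/(15.379000) = 1.738969

1.7390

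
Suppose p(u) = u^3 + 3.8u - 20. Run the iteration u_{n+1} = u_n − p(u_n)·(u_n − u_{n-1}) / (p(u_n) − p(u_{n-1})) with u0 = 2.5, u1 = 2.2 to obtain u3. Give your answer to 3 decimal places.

2.253

p(2.5) = 5.12500, p(2.2) = -0.99200
u2 = 2.20000 − (-0.99200)·(2.20000 − 2.50000) / (-0.99200 − 5.12500) = 2.20000 − (0.29760)/(-6.11700) = 2.24865
p(2.24865) = -0.08497
u3 = 2.24865 − (-0.08497)·(2.24865 − 2.20000) / (-0.08497 − (-0.99200)) = 2.24865 − (-0.00413)/(0.90703) = 2.25321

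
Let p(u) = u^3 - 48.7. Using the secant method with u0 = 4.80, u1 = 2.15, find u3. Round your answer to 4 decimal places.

p(4.80) = 61.892000, p(2.15) = -38.761625
u2 = 2.150000 − (-38.761625)·(2.150000 − 4.800000) / (-38.761625 − 61.892000) = 2.150000 − (102.718306)/(-100.653625) = 3.170513
p(3.170513) = -16.829527
u3 = 3.170513 − (-16.829527)·(3.170513 − 2.150000) / (-16.829527 − (-38.761625)) = 3.170513 − (-17.174747)/(21.932098) = 3.953600

3.9536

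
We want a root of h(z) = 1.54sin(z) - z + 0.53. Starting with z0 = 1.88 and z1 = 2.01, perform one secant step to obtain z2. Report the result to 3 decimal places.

h(1.88) = 0.11697, h(2.01) = -0.08616
z2 = 2.01000 − (-0.08616)·(2.01000 − 1.88000) / (-0.08616 − 0.11697) = 2.01000 − (-0.01120)/(-0.20313) = 1.95486

1.955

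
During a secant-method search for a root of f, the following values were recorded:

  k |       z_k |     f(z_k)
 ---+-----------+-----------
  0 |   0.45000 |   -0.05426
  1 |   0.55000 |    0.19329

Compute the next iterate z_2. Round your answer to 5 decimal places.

0.47192

z_2 = 0.55000 − 0.19329·(0.55000 − 0.45000) / (0.19329 − (-0.05426))
   = 0.55000 − (0.0193290)/(0.2475500) = 0.4719188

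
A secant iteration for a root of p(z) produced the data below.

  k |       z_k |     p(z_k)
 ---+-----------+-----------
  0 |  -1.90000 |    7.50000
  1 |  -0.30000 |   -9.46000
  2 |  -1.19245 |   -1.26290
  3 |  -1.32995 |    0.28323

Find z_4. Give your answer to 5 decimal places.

-1.30476

z_4 = -1.32995 − 0.28323·(-1.32995 − (-1.19245)) / (0.28323 − (-1.26290))
   = -1.32995 − (-0.0389441)/(1.5461300) = -1.3047619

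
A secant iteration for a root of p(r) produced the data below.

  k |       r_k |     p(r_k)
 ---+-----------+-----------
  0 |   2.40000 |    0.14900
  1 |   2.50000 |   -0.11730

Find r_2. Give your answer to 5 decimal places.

r_2 = 2.50000 − (-0.11730)·(2.50000 − 2.40000) / (-0.11730 − 0.14900)
   = 2.50000 − (-0.0117300)/(-0.2663000) = 2.4559519

2.45595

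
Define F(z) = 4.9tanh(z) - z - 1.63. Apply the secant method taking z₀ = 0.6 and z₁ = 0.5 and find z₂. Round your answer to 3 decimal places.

F(0.6) = 0.40154, F(0.5) = 0.13437
z₂ = 0.50000 − 0.13437·(0.50000 − 0.60000) / (0.13437 − 0.40154) = 0.50000 − (-0.01344)/(-0.26717) = 0.44970

0.450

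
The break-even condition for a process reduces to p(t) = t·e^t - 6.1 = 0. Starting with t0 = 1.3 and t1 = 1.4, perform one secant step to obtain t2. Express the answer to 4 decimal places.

p(1.3) = -1.329914, p(1.4) = -0.422720
t2 = 1.400000 − (-0.422720)·(1.400000 − 1.300000) / (-0.422720 − (-1.329914)) = 1.400000 − (-0.042272)/(0.907194) = 1.446596

1.4466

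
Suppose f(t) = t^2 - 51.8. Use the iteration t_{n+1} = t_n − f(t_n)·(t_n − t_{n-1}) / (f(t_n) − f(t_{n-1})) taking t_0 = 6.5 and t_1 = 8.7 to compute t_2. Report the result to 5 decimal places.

f(6.5) = -9.5500000, f(8.7) = 23.8900000
t_2 = 8.7000000 − 23.8900000·(8.7000000 − 6.5000000) / (23.8900000 − (-9.5500000)) = 8.7000000 − (52.5580000)/(33.4400000) = 7.1282895

7.12829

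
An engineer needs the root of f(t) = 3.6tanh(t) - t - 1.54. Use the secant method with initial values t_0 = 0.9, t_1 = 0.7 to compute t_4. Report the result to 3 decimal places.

f(0.9) = 0.13867, f(0.7) = -0.06428
t_2 = 0.70000 − (-0.06428)·(0.70000 − 0.90000) / (-0.06428 − 0.13867) = 0.70000 − (0.01286)/(-0.20295) = 0.76334
f(0.76334) = 0.01161
t_3 = 0.76334 − 0.01161·(0.76334 − 0.70000) / (0.01161 − (-0.06428)) = 0.76334 − (0.00074)/(0.07588) = 0.75365
f(0.75365) = 0.00071
t_4 = 0.75365 − 0.00071·(0.75365 − 0.76334) / (0.00071 − 0.01161) = 0.75365 − (-0.00001)/(-0.01090) = 0.75302

0.753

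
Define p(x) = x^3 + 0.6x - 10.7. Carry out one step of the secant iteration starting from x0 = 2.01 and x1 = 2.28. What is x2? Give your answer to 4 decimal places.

p(2.01) = -1.373399, p(2.28) = 2.520352
x2 = 2.280000 − 2.520352·(2.280000 − 2.010000) / (2.520352 − (-1.373399)) = 2.280000 − (0.680495)/(3.893751) = 2.105234

2.1052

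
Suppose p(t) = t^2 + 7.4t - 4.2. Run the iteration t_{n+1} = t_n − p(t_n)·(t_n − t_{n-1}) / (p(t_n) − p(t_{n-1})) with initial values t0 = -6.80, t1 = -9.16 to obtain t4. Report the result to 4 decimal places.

-7.9301

p(-6.80) = -8.280000, p(-9.16) = 11.921600
t2 = -9.160000 − 11.921600·(-9.160000 − (-6.800000)) / (11.921600 − (-8.280000)) = -9.160000 − (-28.134976)/(20.201600) = -7.767290
p(-7.767290) = -1.347154
t3 = -7.767290 − (-1.347154)·(-7.767290 − (-9.160000)) / (-1.347154 − 11.921600) = -7.767290 − (-1.876196)/(-13.268754) = -7.908689
p(-7.908689) = -0.176935
t4 = -7.908689 − (-0.176935)·(-7.908689 − (-7.767290)) / (-0.176935 − (-1.347154)) = -7.908689 − (0.025018)/(1.170220) = -7.930069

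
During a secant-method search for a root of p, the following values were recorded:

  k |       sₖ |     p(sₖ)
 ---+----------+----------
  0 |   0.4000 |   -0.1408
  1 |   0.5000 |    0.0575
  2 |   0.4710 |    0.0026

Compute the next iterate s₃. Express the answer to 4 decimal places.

s₃ = 0.4710 − 0.0026·(0.4710 − 0.5000) / (0.0026 − 0.0575)
   = 0.4710 − (-0.000075)/(-0.054900) = 0.469627

0.4696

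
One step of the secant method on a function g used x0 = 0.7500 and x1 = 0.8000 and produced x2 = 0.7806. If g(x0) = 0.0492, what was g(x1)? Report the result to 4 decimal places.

-0.0312

The secant line through (0.7500, 0.0492) and (0.8000, g(x1)) crosses zero at x2 = 0.7806.
So (0.7500, 0.0492), (0.8000, g(x1)), (0.7806, 0) are collinear:
g(x1) = 0.0492 · (0.8000 − 0.7806) / (0.7500 − 0.7806) = 0.0492 · (0.019400)/(-0.030600) = -0.031192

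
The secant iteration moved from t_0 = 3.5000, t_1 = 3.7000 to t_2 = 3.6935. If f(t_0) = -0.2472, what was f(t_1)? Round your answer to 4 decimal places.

0.0083

The secant line through (3.5000, -0.2472) and (3.7000, f(t_1)) crosses zero at t_2 = 3.6935.
So (3.5000, -0.2472), (3.7000, f(t_1)), (3.6935, 0) are collinear:
f(t_1) = -0.2472 · (3.7000 − 3.6935) / (3.5000 − 3.6935) = -0.2472 · (0.006500)/(-0.193500) = 0.008304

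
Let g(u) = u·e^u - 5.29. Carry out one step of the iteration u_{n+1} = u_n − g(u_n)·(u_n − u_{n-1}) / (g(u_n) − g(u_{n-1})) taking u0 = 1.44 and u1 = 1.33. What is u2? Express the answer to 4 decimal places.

1.3574

g(1.44) = 0.787802, g(1.33) = -0.261212
u2 = 1.330000 − (-0.261212)·(1.330000 − 1.440000) / (-0.261212 − 0.787802) = 1.330000 − (0.028733)/(-1.049014) = 1.357391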